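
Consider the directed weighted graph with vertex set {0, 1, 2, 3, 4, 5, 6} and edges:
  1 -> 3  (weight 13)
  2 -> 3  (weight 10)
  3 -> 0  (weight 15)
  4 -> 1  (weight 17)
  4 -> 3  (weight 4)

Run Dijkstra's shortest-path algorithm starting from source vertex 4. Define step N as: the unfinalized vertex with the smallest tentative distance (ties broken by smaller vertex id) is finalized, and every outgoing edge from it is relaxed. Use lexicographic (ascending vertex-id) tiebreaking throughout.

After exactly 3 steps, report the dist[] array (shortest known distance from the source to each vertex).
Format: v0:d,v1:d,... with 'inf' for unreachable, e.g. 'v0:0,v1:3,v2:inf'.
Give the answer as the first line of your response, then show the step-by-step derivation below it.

v0:19,v1:17,v2:inf,v3:4,v4:0,v5:inf,v6:inf

step 1: dist = v0:inf,v1:17,v2:inf,v3:4,v4:0,v5:inf,v6:inf
step 2: dist = v0:19,v1:17,v2:inf,v3:4,v4:0,v5:inf,v6:inf
step 3: dist = v0:19,v1:17,v2:inf,v3:4,v4:0,v5:inf,v6:inf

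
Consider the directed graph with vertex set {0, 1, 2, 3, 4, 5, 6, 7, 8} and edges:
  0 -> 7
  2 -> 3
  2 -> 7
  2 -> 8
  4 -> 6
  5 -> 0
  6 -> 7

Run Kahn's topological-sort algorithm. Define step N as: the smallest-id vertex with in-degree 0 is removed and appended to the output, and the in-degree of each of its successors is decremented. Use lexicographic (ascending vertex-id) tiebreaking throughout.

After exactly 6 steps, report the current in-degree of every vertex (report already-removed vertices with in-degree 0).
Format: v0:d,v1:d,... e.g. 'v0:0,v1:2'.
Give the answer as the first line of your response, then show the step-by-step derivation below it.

v0:0,v1:0,v2:0,v3:0,v4:0,v5:0,v6:0,v7:1,v8:0

step 1: output 1; order=[1]; indeg=(1,0,0,1,0,0,1,3,1)
step 2: output 2; order=[1,2]; indeg=(1,0,0,0,0,0,1,2,0)
step 3: output 3; order=[1,2,3]; indeg=(1,0,0,0,0,0,1,2,0)
step 4: output 4; order=[1,2,3,4]; indeg=(1,0,0,0,0,0,0,2,0)
step 5: output 5; order=[1,2,3,4,5]; indeg=(0,0,0,0,0,0,0,2,0)
step 6: output 0; order=[1,2,3,4,5,0]; indeg=(0,0,0,0,0,0,0,1,0)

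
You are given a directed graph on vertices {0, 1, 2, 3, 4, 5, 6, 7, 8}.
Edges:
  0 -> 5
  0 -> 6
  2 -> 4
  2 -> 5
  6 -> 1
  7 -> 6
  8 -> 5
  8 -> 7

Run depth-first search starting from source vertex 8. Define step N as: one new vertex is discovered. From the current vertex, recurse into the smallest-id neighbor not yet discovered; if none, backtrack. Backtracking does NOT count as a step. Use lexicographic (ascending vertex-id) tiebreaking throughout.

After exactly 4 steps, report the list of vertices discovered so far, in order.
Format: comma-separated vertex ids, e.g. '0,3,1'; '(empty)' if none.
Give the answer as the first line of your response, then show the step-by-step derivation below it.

8,5,7,6

step 1: discover 8; path=8; order=8
step 2: discover 5; path=8>5; order=8,5
step 3: discover 7; path=8>7; order=8,5,7
step 4: discover 6; path=8>7>6; order=8,5,7,6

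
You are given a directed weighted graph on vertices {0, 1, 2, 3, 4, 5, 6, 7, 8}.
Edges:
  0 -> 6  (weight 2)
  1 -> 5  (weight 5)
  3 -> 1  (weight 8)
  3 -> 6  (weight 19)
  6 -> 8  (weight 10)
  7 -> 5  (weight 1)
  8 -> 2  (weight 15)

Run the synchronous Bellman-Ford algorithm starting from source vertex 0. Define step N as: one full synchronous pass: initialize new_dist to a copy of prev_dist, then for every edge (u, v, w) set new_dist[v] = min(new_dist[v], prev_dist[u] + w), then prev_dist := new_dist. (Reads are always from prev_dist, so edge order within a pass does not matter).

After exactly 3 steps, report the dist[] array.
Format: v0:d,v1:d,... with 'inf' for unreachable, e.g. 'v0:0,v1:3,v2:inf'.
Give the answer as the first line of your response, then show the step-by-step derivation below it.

v0:0,v1:inf,v2:27,v3:inf,v4:inf,v5:inf,v6:2,v7:inf,v8:12

step 1: dist = v0:0,v1:inf,v2:inf,v3:inf,v4:inf,v5:inf,v6:2,v7:inf,v8:inf
step 2: dist = v0:0,v1:inf,v2:inf,v3:inf,v4:inf,v5:inf,v6:2,v7:inf,v8:12
step 3: dist = v0:0,v1:inf,v2:27,v3:inf,v4:inf,v5:inf,v6:2,v7:inf,v8:12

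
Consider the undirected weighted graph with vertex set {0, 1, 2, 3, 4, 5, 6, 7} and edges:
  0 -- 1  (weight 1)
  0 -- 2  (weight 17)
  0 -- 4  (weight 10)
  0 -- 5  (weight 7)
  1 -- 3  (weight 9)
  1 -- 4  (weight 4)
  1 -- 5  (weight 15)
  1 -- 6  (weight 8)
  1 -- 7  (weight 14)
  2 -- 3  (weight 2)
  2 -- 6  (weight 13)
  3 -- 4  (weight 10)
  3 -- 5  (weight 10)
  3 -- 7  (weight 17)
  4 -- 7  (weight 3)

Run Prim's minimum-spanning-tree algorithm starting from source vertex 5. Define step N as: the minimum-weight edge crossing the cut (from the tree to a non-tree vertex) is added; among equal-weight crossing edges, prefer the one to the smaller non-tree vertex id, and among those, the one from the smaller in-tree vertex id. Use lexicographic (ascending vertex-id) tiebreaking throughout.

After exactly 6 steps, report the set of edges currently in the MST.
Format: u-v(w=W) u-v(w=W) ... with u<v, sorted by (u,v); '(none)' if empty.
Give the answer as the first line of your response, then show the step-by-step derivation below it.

0-1(w=1) 0-5(w=7) 1-3(w=9) 1-4(w=4) 1-6(w=8) 4-7(w=3)

step 1: add edge 0-5 (w=7); MST = {0-5(w=7)}
step 2: add edge 0-1 (w=1); MST = {0-1(w=1) 0-5(w=7)}
step 3: add edge 1-4 (w=4); MST = {0-1(w=1) 0-5(w=7) 1-4(w=4)}
step 4: add edge 4-7 (w=3); MST = {0-1(w=1) 0-5(w=7) 1-4(w=4) 4-7(w=3)}
step 5: add edge 1-6 (w=8); MST = {0-1(w=1) 0-5(w=7) 1-4(w=4) 1-6(w=8) 4-7(w=3)}
step 6: add edge 1-3 (w=9); MST = {0-1(w=1) 0-5(w=7) 1-3(w=9) 1-4(w=4) 1-6(w=8) 4-7(w=3)}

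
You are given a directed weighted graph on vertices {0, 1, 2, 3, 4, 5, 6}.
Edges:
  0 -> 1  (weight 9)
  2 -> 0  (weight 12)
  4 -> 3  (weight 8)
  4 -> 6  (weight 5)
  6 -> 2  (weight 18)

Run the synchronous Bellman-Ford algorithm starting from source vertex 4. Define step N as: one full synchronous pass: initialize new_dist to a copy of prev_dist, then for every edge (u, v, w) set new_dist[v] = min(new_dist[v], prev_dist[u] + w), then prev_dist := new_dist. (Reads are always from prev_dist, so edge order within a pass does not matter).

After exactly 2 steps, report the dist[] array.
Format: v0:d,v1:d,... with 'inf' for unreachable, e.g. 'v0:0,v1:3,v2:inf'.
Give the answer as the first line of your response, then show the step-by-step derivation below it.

v0:inf,v1:inf,v2:23,v3:8,v4:0,v5:inf,v6:5

step 1: dist = v0:inf,v1:inf,v2:inf,v3:8,v4:0,v5:inf,v6:5
step 2: dist = v0:inf,v1:inf,v2:23,v3:8,v4:0,v5:inf,v6:5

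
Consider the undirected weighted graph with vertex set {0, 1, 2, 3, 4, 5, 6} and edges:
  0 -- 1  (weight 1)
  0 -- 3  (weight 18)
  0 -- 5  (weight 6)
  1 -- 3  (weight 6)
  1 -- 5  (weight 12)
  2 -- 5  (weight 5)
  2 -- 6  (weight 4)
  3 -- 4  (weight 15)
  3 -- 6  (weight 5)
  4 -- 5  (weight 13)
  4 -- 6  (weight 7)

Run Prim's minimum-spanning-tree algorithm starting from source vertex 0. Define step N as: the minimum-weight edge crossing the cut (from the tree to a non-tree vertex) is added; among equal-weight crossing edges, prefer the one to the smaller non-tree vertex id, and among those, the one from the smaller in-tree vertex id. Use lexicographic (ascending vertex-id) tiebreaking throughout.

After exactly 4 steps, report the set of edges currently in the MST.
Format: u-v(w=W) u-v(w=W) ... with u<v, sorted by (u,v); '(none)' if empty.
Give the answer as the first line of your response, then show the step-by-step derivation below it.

0-1(w=1) 1-3(w=6) 2-6(w=4) 3-6(w=5)

step 1: add edge 0-1 (w=1); MST = {0-1(w=1)}
step 2: add edge 1-3 (w=6); MST = {0-1(w=1) 1-3(w=6)}
step 3: add edge 3-6 (w=5); MST = {0-1(w=1) 1-3(w=6) 3-6(w=5)}
step 4: add edge 2-6 (w=4); MST = {0-1(w=1) 1-3(w=6) 2-6(w=4) 3-6(w=5)}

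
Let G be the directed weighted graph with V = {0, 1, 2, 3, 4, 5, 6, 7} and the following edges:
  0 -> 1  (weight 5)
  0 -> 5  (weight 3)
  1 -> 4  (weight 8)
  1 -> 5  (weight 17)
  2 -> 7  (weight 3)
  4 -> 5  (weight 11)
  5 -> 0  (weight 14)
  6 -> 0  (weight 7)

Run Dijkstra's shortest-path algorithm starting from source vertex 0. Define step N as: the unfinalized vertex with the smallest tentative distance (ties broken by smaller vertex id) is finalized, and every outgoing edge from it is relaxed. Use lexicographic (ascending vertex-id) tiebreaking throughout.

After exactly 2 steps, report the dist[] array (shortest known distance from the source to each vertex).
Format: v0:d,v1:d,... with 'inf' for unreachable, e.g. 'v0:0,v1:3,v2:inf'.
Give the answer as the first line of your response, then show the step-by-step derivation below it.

v0:0,v1:5,v2:inf,v3:inf,v4:inf,v5:3,v6:inf,v7:inf

step 1: dist = v0:0,v1:5,v2:inf,v3:inf,v4:inf,v5:3,v6:inf,v7:inf
step 2: dist = v0:0,v1:5,v2:inf,v3:inf,v4:inf,v5:3,v6:inf,v7:inf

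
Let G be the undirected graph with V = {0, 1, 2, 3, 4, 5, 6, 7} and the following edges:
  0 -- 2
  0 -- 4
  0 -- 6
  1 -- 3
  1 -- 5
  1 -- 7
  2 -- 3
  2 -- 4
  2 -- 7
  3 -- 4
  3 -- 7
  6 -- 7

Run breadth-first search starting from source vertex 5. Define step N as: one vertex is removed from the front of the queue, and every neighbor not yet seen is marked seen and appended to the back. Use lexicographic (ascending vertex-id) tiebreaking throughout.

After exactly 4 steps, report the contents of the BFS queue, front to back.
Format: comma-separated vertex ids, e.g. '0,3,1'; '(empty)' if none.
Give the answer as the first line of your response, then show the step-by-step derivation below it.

2,4,6

step 1: dequeue 5; queue=[1]; order=5
step 2: dequeue 1; queue=[3,7]; order=5,1
step 3: dequeue 3; queue=[7,2,4]; order=5,1,3
step 4: dequeue 7; queue=[2,4,6]; order=5,1,3,7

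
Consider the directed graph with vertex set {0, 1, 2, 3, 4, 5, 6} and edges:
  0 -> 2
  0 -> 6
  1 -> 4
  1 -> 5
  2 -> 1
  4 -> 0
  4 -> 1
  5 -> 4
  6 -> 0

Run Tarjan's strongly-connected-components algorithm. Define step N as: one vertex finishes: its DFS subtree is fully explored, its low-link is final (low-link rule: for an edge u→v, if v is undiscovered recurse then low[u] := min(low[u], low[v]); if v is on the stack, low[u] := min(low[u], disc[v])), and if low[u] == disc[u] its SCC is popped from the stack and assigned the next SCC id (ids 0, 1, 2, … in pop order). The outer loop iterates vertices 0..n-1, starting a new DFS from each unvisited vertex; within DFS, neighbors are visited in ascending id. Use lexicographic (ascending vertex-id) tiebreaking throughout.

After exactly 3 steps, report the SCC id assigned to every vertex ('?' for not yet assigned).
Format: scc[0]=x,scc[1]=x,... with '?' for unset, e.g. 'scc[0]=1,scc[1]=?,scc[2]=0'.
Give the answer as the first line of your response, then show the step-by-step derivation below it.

scc[0]=?,scc[1]=?,scc[2]=?,scc[3]=?,scc[4]=?,scc[5]=?,scc[6]=?

step 1: low=(low[0]=0,low[1]=2,low[2]=1,low[3]=?,low[4]=0,low[5]=?,low[6]=?); scc=(scc[0]=?,scc[1]=?,scc[2]=?,scc[3]=?,scc[4]=?,scc[5]=?,scc[6]=?)
step 2: low=(low[0]=0,low[1]=0,low[2]=1,low[3]=?,low[4]=0,low[5]=3,low[6]=?); scc=(scc[0]=?,scc[1]=?,scc[2]=?,scc[3]=?,scc[4]=?,scc[5]=?,scc[6]=?)
step 3: low=(low[0]=0,low[1]=0,low[2]=1,low[3]=?,low[4]=0,low[5]=3,low[6]=?); scc=(scc[0]=?,scc[1]=?,scc[2]=?,scc[3]=?,scc[4]=?,scc[5]=?,scc[6]=?)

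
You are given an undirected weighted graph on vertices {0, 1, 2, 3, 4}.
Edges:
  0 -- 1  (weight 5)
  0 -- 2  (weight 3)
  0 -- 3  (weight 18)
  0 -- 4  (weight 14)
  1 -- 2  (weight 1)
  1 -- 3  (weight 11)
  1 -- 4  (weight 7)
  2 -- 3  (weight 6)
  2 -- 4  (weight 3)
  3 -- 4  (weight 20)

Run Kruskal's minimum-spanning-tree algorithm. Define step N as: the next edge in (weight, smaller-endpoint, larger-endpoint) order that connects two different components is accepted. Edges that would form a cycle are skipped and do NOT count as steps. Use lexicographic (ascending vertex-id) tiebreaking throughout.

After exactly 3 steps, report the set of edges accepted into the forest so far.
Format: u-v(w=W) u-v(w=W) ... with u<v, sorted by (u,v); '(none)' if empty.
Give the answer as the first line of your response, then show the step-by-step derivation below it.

0-2(w=3) 1-2(w=1) 2-4(w=3)

step 1: add edge 1-2 (w=1); MST = {1-2(w=1)}
step 2: add edge 0-2 (w=3); MST = {0-2(w=3) 1-2(w=1)}
step 3: add edge 2-4 (w=3); MST = {0-2(w=3) 1-2(w=1) 2-4(w=3)}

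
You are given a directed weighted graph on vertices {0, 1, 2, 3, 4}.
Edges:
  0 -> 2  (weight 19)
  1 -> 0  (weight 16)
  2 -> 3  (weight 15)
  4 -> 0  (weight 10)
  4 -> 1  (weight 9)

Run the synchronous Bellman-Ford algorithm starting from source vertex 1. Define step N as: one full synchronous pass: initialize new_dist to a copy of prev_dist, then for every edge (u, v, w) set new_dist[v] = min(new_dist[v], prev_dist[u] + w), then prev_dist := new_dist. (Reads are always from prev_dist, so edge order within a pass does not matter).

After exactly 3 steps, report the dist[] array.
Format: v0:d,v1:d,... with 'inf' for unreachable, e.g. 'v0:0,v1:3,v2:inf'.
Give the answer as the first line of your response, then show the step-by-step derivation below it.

v0:16,v1:0,v2:35,v3:50,v4:inf

step 1: dist = v0:16,v1:0,v2:inf,v3:inf,v4:inf
step 2: dist = v0:16,v1:0,v2:35,v3:inf,v4:inf
step 3: dist = v0:16,v1:0,v2:35,v3:50,v4:inf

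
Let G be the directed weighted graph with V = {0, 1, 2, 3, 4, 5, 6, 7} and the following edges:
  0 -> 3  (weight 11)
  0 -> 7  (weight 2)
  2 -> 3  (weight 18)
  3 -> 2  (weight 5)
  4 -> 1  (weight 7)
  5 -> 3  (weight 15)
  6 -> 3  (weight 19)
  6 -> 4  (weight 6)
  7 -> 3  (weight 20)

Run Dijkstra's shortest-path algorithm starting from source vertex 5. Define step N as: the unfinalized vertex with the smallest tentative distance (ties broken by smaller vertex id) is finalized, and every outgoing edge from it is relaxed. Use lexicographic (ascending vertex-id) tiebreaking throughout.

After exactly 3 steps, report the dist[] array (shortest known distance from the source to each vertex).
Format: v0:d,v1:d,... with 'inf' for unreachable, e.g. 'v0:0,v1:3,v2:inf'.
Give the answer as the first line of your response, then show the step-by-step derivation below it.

v0:inf,v1:inf,v2:20,v3:15,v4:inf,v5:0,v6:inf,v7:inf

step 1: dist = v0:inf,v1:inf,v2:inf,v3:15,v4:inf,v5:0,v6:inf,v7:inf
step 2: dist = v0:inf,v1:inf,v2:20,v3:15,v4:inf,v5:0,v6:inf,v7:inf
step 3: dist = v0:inf,v1:inf,v2:20,v3:15,v4:inf,v5:0,v6:inf,v7:inf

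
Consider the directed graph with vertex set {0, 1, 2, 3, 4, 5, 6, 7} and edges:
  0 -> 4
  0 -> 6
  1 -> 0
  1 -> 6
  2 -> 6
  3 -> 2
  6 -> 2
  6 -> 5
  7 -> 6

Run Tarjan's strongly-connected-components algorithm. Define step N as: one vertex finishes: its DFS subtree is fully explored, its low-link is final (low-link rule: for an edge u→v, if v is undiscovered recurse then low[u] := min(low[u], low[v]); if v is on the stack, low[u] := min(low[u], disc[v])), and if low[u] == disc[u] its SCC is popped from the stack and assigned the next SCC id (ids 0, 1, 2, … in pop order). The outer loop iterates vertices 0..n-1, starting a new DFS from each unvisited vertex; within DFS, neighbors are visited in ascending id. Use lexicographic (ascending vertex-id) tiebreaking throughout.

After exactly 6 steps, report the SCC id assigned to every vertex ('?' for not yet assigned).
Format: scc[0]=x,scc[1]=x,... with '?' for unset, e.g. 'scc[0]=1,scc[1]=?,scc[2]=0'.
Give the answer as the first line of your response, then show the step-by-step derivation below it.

scc[0]=3,scc[1]=4,scc[2]=2,scc[3]=?,scc[4]=0,scc[5]=1,scc[6]=2,scc[7]=?

step 1: low=(low[0]=0,low[1]=?,low[2]=?,low[3]=?,low[4]=1,low[5]=?,low[6]=?,low[7]=?); scc=(scc[0]=?,scc[1]=?,scc[2]=?,scc[3]=?,scc[4]=0,scc[5]=?,scc[6]=?,scc[7]=?)
step 2: low=(low[0]=0,low[1]=?,low[2]=2,low[3]=?,low[4]=1,low[5]=?,low[6]=2,low[7]=?); scc=(scc[0]=?,scc[1]=?,scc[2]=?,scc[3]=?,scc[4]=0,scc[5]=?,scc[6]=?,scc[7]=?)
step 3: low=(low[0]=0,low[1]=?,low[2]=2,low[3]=?,low[4]=1,low[5]=4,low[6]=2,low[7]=?); scc=(scc[0]=?,scc[1]=?,scc[2]=?,scc[3]=?,scc[4]=0,scc[5]=1,scc[6]=?,scc[7]=?)
step 4: low=(low[0]=0,low[1]=?,low[2]=2,low[3]=?,low[4]=1,low[5]=4,low[6]=2,low[7]=?); scc=(scc[0]=?,scc[1]=?,scc[2]=2,scc[3]=?,scc[4]=0,scc[5]=1,scc[6]=2,scc[7]=?)
step 5: low=(low[0]=0,low[1]=?,low[2]=2,low[3]=?,low[4]=1,low[5]=4,low[6]=2,low[7]=?); scc=(scc[0]=3,scc[1]=?,scc[2]=2,scc[3]=?,scc[4]=0,scc[5]=1,scc[6]=2,scc[7]=?)
step 6: low=(low[0]=0,low[1]=5,low[2]=2,low[3]=?,low[4]=1,low[5]=4,low[6]=2,low[7]=?); scc=(scc[0]=3,scc[1]=4,scc[2]=2,scc[3]=?,scc[4]=0,scc[5]=1,scc[6]=2,scc[7]=?)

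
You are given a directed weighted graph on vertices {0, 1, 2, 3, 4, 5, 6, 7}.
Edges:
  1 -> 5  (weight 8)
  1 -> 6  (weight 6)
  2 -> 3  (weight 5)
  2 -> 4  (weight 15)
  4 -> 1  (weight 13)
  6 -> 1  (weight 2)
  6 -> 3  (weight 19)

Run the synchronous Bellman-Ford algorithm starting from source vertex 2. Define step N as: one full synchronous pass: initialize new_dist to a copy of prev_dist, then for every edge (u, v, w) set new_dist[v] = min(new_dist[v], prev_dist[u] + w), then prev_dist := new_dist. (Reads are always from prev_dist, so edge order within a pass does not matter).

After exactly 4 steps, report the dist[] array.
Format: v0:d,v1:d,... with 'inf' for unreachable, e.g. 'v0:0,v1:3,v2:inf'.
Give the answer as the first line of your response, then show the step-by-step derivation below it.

v0:inf,v1:28,v2:0,v3:5,v4:15,v5:36,v6:34,v7:inf

step 1: dist = v0:inf,v1:inf,v2:0,v3:5,v4:15,v5:inf,v6:inf,v7:inf
step 2: dist = v0:inf,v1:28,v2:0,v3:5,v4:15,v5:inf,v6:inf,v7:inf
step 3: dist = v0:inf,v1:28,v2:0,v3:5,v4:15,v5:36,v6:34,v7:inf
step 4: dist = v0:inf,v1:28,v2:0,v3:5,v4:15,v5:36,v6:34,v7:inf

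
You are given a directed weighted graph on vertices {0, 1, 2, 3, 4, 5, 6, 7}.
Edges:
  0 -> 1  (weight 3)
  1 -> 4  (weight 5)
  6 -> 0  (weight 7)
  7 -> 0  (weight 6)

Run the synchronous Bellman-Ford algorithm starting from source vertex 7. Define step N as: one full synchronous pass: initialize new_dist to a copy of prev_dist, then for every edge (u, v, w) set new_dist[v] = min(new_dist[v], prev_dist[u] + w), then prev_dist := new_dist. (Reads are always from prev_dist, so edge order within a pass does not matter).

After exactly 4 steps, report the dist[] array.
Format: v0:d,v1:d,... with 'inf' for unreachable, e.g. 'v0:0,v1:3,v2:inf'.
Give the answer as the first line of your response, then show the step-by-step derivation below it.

v0:6,v1:9,v2:inf,v3:inf,v4:14,v5:inf,v6:inf,v7:0

step 1: dist = v0:6,v1:inf,v2:inf,v3:inf,v4:inf,v5:inf,v6:inf,v7:0
step 2: dist = v0:6,v1:9,v2:inf,v3:inf,v4:inf,v5:inf,v6:inf,v7:0
step 3: dist = v0:6,v1:9,v2:inf,v3:inf,v4:14,v5:inf,v6:inf,v7:0
step 4: dist = v0:6,v1:9,v2:inf,v3:inf,v4:14,v5:inf,v6:inf,v7:0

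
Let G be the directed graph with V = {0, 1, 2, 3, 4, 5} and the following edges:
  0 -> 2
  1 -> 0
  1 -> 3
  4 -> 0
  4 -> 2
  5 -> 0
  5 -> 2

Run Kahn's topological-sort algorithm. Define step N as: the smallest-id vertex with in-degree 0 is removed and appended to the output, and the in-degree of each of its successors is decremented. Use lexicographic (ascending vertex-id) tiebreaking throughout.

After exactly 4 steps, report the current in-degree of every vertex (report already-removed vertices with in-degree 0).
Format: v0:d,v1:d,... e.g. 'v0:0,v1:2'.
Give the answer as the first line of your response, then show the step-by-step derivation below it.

v0:0,v1:0,v2:1,v3:0,v4:0,v5:0

step 1: output 1; order=[1]; indeg=(2,0,3,0,0,0)
step 2: output 3; order=[1,3]; indeg=(2,0,3,0,0,0)
step 3: output 4; order=[1,3,4]; indeg=(1,0,2,0,0,0)
step 4: output 5; order=[1,3,4,5]; indeg=(0,0,1,0,0,0)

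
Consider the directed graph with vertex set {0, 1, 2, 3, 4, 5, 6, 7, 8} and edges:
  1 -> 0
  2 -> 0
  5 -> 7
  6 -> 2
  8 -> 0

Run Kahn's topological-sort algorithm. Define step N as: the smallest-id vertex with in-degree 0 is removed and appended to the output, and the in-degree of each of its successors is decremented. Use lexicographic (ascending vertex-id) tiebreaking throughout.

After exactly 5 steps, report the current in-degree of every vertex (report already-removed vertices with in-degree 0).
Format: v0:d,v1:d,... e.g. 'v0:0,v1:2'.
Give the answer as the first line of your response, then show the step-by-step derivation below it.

v0:2,v1:0,v2:0,v3:0,v4:0,v5:0,v6:0,v7:0,v8:0

step 1: output 1; order=[1]; indeg=(2,0,1,0,0,0,0,1,0)
step 2: output 3; order=[1,3]; indeg=(2,0,1,0,0,0,0,1,0)
step 3: output 4; order=[1,3,4]; indeg=(2,0,1,0,0,0,0,1,0)
step 4: output 5; order=[1,3,4,5]; indeg=(2,0,1,0,0,0,0,0,0)
step 5: output 6; order=[1,3,4,5,6]; indeg=(2,0,0,0,0,0,0,0,0)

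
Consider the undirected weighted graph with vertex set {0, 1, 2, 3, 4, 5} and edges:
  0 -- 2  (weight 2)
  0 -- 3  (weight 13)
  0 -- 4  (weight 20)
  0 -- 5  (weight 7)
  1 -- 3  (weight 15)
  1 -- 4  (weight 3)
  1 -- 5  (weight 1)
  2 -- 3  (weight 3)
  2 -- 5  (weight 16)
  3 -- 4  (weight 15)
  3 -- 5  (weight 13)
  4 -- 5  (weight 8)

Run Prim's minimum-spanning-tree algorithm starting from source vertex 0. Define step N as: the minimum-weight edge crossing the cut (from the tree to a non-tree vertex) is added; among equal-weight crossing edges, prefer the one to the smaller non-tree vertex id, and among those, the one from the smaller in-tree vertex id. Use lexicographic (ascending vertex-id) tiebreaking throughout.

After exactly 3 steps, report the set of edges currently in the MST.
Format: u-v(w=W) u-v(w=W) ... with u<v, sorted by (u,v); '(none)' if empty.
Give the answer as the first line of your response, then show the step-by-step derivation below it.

0-2(w=2) 0-5(w=7) 2-3(w=3)

step 1: add edge 0-2 (w=2); MST = {0-2(w=2)}
step 2: add edge 2-3 (w=3); MST = {0-2(w=2) 2-3(w=3)}
step 3: add edge 0-5 (w=7); MST = {0-2(w=2) 0-5(w=7) 2-3(w=3)}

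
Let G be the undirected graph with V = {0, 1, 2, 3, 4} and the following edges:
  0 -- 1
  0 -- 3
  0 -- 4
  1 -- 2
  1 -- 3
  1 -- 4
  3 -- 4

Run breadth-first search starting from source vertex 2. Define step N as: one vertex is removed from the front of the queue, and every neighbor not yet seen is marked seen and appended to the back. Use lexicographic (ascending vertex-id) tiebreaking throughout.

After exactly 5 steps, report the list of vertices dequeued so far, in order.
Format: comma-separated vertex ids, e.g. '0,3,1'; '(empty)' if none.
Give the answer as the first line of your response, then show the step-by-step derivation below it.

2,1,0,3,4

step 1: dequeue 2; queue=[1]; order=2
step 2: dequeue 1; queue=[0,3,4]; order=2,1
step 3: dequeue 0; queue=[3,4]; order=2,1,0
step 4: dequeue 3; queue=[4]; order=2,1,0,3
step 5: dequeue 4; queue=[(empty)]; order=2,1,0,3,4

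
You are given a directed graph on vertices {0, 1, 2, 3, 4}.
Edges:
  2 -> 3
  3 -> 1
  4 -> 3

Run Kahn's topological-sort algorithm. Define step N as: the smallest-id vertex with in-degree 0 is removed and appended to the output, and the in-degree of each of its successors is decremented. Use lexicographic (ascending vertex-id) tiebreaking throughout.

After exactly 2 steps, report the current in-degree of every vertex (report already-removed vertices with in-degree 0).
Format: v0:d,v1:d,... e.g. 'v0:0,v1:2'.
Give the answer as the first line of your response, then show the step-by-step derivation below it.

v0:0,v1:1,v2:0,v3:1,v4:0

step 1: output 0; order=[0]; indeg=(0,1,0,2,0)
step 2: output 2; order=[0,2]; indeg=(0,1,0,1,0)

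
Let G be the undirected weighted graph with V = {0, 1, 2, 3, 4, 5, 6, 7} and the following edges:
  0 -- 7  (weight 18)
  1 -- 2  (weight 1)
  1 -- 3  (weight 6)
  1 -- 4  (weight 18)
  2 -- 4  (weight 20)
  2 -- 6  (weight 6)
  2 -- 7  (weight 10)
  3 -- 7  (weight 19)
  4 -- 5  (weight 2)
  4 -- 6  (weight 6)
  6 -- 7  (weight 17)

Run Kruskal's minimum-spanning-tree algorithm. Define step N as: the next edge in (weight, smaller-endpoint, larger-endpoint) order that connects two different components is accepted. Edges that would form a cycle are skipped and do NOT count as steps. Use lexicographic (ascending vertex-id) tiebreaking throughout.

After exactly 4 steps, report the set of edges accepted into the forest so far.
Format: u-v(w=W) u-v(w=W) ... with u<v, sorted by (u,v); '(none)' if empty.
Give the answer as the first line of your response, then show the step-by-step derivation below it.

1-2(w=1) 1-3(w=6) 2-6(w=6) 4-5(w=2)

step 1: add edge 1-2 (w=1); MST = {1-2(w=1)}
step 2: add edge 4-5 (w=2); MST = {1-2(w=1) 4-5(w=2)}
step 3: add edge 1-3 (w=6); MST = {1-2(w=1) 1-3(w=6) 4-5(w=2)}
step 4: add edge 2-6 (w=6); MST = {1-2(w=1) 1-3(w=6) 2-6(w=6) 4-5(w=2)}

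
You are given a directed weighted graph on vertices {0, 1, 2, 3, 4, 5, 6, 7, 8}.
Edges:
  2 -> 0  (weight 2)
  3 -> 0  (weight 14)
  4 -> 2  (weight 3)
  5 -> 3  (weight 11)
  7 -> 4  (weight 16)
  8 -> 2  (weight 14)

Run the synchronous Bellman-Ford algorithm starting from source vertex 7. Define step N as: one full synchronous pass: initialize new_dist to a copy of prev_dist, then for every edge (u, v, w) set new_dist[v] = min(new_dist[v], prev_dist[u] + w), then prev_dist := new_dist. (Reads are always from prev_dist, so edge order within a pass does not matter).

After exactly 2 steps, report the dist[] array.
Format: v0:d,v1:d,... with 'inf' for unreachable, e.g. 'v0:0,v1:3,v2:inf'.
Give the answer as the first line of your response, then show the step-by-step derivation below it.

v0:inf,v1:inf,v2:19,v3:inf,v4:16,v5:inf,v6:inf,v7:0,v8:inf

step 1: dist = v0:inf,v1:inf,v2:inf,v3:inf,v4:16,v5:inf,v6:inf,v7:0,v8:inf
step 2: dist = v0:inf,v1:inf,v2:19,v3:inf,v4:16,v5:inf,v6:inf,v7:0,v8:inf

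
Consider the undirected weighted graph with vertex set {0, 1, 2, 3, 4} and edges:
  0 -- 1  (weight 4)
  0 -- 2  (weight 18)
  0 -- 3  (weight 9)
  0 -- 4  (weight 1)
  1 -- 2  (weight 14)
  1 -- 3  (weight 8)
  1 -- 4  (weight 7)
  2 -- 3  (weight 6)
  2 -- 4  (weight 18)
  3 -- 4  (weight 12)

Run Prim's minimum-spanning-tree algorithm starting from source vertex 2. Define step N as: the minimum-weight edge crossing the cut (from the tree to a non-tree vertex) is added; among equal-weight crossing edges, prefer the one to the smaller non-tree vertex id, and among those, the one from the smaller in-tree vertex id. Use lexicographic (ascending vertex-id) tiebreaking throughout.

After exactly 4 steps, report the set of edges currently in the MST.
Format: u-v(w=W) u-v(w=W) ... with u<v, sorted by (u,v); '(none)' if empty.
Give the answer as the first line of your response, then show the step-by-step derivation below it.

0-1(w=4) 0-4(w=1) 1-3(w=8) 2-3(w=6)

step 1: add edge 2-3 (w=6); MST = {2-3(w=6)}
step 2: add edge 1-3 (w=8); MST = {1-3(w=8) 2-3(w=6)}
step 3: add edge 0-1 (w=4); MST = {0-1(w=4) 1-3(w=8) 2-3(w=6)}
step 4: add edge 0-4 (w=1); MST = {0-1(w=4) 0-4(w=1) 1-3(w=8) 2-3(w=6)}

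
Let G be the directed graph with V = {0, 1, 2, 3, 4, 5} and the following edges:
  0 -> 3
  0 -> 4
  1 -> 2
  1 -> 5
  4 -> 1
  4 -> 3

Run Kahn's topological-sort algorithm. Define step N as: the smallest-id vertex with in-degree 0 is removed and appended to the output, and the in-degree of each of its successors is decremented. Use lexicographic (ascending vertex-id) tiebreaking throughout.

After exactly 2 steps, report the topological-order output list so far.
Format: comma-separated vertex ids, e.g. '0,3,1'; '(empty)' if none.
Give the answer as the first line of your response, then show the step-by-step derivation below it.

0,4

step 1: output 0; order=[0]; indeg=(0,1,1,1,0,1)
step 2: output 4; order=[0,4]; indeg=(0,0,1,0,0,1)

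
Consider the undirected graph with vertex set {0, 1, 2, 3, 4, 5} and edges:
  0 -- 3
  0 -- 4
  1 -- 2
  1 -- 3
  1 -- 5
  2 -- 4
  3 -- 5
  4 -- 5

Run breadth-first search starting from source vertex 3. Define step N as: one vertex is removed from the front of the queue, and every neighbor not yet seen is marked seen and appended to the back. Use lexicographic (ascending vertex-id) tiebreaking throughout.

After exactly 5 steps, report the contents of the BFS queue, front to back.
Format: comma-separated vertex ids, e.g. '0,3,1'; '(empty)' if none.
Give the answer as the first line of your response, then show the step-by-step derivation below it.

2

step 1: dequeue 3; queue=[0,1,5]; order=3
step 2: dequeue 0; queue=[1,5,4]; order=3,0
step 3: dequeue 1; queue=[5,4,2]; order=3,0,1
step 4: dequeue 5; queue=[4,2]; order=3,0,1,5
step 5: dequeue 4; queue=[2]; order=3,0,1,5,4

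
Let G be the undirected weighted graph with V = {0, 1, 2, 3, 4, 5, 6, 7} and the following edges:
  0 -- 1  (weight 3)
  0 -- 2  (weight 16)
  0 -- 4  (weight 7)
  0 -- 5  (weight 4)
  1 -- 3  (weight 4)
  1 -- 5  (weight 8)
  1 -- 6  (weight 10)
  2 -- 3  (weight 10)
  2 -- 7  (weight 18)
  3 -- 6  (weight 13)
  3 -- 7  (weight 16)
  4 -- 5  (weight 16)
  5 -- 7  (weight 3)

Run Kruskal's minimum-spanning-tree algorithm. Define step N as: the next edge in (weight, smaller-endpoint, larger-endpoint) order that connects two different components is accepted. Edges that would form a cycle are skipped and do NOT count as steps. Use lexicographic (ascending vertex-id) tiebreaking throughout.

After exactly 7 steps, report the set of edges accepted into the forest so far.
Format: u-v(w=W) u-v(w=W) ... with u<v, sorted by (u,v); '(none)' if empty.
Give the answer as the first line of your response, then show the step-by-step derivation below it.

0-1(w=3) 0-4(w=7) 0-5(w=4) 1-3(w=4) 1-6(w=10) 2-3(w=10) 5-7(w=3)

step 1: add edge 0-1 (w=3); MST = {0-1(w=3)}
step 2: add edge 5-7 (w=3); MST = {0-1(w=3) 5-7(w=3)}
step 3: add edge 0-5 (w=4); MST = {0-1(w=3) 0-5(w=4) 5-7(w=3)}
step 4: add edge 1-3 (w=4); MST = {0-1(w=3) 0-5(w=4) 1-3(w=4) 5-7(w=3)}
step 5: add edge 0-4 (w=7); MST = {0-1(w=3) 0-4(w=7) 0-5(w=4) 1-3(w=4) 5-7(w=3)}
step 6: add edge 1-6 (w=10); MST = {0-1(w=3) 0-4(w=7) 0-5(w=4) 1-3(w=4) 1-6(w=10) 5-7(w=3)}
step 7: add edge 2-3 (w=10); MST = {0-1(w=3) 0-4(w=7) 0-5(w=4) 1-3(w=4) 1-6(w=10) 2-3(w=10) 5-7(w=3)}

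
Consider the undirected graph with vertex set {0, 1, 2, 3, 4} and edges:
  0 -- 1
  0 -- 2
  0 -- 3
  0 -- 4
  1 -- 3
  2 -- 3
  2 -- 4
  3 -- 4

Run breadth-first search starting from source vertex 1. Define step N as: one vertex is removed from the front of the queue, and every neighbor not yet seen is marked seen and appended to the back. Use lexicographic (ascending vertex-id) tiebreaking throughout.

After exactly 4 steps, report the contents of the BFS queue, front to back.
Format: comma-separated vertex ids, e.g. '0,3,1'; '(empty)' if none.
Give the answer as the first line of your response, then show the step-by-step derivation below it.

4

step 1: dequeue 1; queue=[0,3]; order=1
step 2: dequeue 0; queue=[3,2,4]; order=1,0
step 3: dequeue 3; queue=[2,4]; order=1,0,3
step 4: dequeue 2; queue=[4]; order=1,0,3,2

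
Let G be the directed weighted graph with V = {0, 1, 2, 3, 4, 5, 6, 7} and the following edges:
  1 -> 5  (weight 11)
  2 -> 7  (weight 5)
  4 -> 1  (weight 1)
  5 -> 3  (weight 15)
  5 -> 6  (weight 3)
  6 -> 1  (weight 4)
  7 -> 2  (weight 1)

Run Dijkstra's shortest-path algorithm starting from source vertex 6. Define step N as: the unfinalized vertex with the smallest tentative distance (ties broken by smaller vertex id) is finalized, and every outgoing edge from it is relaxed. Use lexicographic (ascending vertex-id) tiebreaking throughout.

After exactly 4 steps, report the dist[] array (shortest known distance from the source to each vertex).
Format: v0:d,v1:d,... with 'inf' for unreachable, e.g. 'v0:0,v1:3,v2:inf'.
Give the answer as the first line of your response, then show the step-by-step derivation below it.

v0:inf,v1:4,v2:inf,v3:30,v4:inf,v5:15,v6:0,v7:inf

step 1: dist = v0:inf,v1:4,v2:inf,v3:inf,v4:inf,v5:inf,v6:0,v7:inf
step 2: dist = v0:inf,v1:4,v2:inf,v3:inf,v4:inf,v5:15,v6:0,v7:inf
step 3: dist = v0:inf,v1:4,v2:inf,v3:30,v4:inf,v5:15,v6:0,v7:inf
step 4: dist = v0:inf,v1:4,v2:inf,v3:30,v4:inf,v5:15,v6:0,v7:inf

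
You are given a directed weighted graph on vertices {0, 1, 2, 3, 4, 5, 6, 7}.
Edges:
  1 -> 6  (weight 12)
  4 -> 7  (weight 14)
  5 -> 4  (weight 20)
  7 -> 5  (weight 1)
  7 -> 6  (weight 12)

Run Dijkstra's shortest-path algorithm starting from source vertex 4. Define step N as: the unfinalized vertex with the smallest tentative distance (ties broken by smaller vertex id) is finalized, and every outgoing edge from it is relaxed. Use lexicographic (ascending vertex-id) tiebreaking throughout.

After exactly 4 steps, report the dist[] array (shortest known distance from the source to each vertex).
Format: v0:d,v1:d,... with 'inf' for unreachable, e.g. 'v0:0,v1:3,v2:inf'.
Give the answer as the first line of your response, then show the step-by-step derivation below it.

v0:inf,v1:inf,v2:inf,v3:inf,v4:0,v5:15,v6:26,v7:14

step 1: dist = v0:inf,v1:inf,v2:inf,v3:inf,v4:0,v5:inf,v6:inf,v7:14
step 2: dist = v0:inf,v1:inf,v2:inf,v3:inf,v4:0,v5:15,v6:26,v7:14
step 3: dist = v0:inf,v1:inf,v2:inf,v3:inf,v4:0,v5:15,v6:26,v7:14
step 4: dist = v0:inf,v1:inf,v2:inf,v3:inf,v4:0,v5:15,v6:26,v7:14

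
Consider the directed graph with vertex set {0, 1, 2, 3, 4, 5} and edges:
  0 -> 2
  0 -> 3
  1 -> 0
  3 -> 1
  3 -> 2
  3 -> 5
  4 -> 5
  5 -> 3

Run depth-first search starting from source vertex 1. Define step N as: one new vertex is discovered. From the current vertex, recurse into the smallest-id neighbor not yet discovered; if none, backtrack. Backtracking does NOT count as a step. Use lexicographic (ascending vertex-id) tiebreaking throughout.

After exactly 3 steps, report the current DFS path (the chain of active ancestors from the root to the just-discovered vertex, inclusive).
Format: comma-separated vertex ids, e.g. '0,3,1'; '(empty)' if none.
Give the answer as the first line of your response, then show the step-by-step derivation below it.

1,0,2

step 1: discover 1; path=1; order=1
step 2: discover 0; path=1>0; order=1,0
step 3: discover 2; path=1>0>2; order=1,0,2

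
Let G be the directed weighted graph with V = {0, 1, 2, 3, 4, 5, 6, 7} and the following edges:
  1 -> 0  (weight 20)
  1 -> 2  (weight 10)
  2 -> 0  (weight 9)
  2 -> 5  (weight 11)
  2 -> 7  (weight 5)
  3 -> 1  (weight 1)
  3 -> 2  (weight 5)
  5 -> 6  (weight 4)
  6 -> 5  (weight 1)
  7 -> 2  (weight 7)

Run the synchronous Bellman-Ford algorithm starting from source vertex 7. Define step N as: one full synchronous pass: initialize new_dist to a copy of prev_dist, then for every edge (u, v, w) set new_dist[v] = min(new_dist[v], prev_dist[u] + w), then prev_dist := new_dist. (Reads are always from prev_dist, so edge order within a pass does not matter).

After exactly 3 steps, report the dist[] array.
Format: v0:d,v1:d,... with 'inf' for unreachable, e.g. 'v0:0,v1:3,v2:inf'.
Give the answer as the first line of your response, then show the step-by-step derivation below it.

v0:16,v1:inf,v2:7,v3:inf,v4:inf,v5:18,v6:22,v7:0

step 1: dist = v0:inf,v1:inf,v2:7,v3:inf,v4:inf,v5:inf,v6:inf,v7:0
step 2: dist = v0:16,v1:inf,v2:7,v3:inf,v4:inf,v5:18,v6:inf,v7:0
step 3: dist = v0:16,v1:inf,v2:7,v3:inf,v4:inf,v5:18,v6:22,v7:0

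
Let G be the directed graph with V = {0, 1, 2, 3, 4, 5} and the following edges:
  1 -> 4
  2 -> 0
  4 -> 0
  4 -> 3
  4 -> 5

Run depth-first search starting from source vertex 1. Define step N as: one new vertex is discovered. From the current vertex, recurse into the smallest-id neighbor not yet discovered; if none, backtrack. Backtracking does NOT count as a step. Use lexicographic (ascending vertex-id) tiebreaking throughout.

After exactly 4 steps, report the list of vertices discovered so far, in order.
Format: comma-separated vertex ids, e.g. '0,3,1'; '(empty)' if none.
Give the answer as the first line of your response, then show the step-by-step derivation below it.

1,4,0,3

step 1: discover 1; path=1; order=1
step 2: discover 4; path=1>4; order=1,4
step 3: discover 0; path=1>4>0; order=1,4,0
step 4: discover 3; path=1>4>3; order=1,4,0,3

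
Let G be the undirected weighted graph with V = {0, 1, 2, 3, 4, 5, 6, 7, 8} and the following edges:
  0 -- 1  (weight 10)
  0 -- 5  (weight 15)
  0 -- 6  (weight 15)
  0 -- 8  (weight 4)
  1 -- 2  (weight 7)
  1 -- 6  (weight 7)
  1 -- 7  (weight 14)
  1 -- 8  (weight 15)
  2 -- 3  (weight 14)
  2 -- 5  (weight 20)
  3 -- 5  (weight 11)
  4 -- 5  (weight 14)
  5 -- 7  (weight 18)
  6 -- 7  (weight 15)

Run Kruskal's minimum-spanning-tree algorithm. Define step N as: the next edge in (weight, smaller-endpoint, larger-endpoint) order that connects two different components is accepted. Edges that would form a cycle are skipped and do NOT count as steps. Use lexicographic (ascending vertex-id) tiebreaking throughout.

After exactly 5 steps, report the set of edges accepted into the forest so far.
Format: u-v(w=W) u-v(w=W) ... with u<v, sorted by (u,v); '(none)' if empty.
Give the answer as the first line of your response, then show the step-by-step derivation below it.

0-1(w=10) 0-8(w=4) 1-2(w=7) 1-6(w=7) 3-5(w=11)

step 1: add edge 0-8 (w=4); MST = {0-8(w=4)}
step 2: add edge 1-2 (w=7); MST = {0-8(w=4) 1-2(w=7)}
step 3: add edge 1-6 (w=7); MST = {0-8(w=4) 1-2(w=7) 1-6(w=7)}
step 4: add edge 0-1 (w=10); MST = {0-1(w=10) 0-8(w=4) 1-2(w=7) 1-6(w=7)}
step 5: add edge 3-5 (w=11); MST = {0-1(w=10) 0-8(w=4) 1-2(w=7) 1-6(w=7) 3-5(w=11)}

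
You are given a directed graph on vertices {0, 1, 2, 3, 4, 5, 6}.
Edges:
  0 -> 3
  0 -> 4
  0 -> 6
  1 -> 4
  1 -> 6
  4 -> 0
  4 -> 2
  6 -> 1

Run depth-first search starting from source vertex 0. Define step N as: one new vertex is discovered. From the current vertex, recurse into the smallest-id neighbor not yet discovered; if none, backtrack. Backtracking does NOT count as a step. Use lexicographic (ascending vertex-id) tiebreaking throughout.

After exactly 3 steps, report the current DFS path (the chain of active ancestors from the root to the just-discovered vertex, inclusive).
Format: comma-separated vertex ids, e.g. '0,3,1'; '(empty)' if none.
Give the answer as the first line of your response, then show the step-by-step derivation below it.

0,4

step 1: discover 0; path=0; order=0
step 2: discover 3; path=0>3; order=0,3
step 3: discover 4; path=0>4; order=0,3,4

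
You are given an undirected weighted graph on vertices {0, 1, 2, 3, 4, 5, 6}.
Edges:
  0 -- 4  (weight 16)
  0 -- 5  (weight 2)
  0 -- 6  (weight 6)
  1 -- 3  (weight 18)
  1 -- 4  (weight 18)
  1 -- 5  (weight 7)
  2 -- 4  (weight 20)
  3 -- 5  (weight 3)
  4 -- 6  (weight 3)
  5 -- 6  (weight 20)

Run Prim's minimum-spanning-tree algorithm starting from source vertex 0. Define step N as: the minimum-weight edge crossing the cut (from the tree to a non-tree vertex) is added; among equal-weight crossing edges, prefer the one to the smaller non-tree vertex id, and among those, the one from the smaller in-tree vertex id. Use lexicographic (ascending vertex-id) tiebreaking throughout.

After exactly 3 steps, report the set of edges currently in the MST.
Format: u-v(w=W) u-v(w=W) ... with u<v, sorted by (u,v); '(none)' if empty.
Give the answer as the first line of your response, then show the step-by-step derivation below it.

0-5(w=2) 0-6(w=6) 3-5(w=3)

step 1: add edge 0-5 (w=2); MST = {0-5(w=2)}
step 2: add edge 3-5 (w=3); MST = {0-5(w=2) 3-5(w=3)}
step 3: add edge 0-6 (w=6); MST = {0-5(w=2) 0-6(w=6) 3-5(w=3)}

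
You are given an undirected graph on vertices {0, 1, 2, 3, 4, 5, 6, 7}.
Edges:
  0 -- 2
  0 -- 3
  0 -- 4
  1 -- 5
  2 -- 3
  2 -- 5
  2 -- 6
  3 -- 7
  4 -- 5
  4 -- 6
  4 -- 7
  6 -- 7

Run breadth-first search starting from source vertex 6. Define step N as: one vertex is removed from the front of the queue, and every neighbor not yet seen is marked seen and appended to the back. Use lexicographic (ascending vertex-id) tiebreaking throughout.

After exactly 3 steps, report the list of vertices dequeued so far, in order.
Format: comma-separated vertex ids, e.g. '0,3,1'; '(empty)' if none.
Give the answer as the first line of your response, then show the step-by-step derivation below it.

6,2,4

step 1: dequeue 6; queue=[2,4,7]; order=6
step 2: dequeue 2; queue=[4,7,0,3,5]; order=6,2
step 3: dequeue 4; queue=[7,0,3,5]; order=6,2,4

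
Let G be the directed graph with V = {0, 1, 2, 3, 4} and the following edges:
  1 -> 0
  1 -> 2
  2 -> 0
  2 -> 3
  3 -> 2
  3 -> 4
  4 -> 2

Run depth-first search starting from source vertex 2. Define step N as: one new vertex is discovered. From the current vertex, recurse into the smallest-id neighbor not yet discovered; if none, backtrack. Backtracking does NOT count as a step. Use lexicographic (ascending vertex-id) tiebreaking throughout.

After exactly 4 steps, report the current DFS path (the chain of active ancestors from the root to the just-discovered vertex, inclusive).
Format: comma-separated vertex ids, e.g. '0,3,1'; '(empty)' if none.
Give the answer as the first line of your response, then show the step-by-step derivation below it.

2,3,4

step 1: discover 2; path=2; order=2
step 2: discover 0; path=2>0; order=2,0
step 3: discover 3; path=2>3; order=2,0,3
step 4: discover 4; path=2>3>4; order=2,0,3,4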